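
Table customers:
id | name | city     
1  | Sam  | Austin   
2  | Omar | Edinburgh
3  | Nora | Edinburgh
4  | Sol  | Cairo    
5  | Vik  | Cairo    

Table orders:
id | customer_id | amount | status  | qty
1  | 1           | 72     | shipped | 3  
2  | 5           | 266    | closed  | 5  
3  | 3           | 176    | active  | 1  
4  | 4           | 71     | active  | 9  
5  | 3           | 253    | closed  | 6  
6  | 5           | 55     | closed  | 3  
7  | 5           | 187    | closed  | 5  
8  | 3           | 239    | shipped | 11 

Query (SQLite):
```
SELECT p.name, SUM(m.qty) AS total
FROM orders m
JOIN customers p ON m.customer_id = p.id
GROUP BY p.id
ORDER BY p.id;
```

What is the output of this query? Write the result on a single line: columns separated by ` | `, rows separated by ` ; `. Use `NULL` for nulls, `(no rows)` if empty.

Sam | 3 ; Nora | 18 ; Sol | 9 ; Vik | 13

Join each orders row to its customers via customer_id.
Group joined rows by customers.id; compute SUM(m.qty) per group.
  1: ids {1} → SUM(m.qty)=3
  3: ids {3, 5, 8} → SUM(m.qty)=18
  4: ids {4} → SUM(m.qty)=9
  5: ids {2, 6, 7} → SUM(m.qty)=13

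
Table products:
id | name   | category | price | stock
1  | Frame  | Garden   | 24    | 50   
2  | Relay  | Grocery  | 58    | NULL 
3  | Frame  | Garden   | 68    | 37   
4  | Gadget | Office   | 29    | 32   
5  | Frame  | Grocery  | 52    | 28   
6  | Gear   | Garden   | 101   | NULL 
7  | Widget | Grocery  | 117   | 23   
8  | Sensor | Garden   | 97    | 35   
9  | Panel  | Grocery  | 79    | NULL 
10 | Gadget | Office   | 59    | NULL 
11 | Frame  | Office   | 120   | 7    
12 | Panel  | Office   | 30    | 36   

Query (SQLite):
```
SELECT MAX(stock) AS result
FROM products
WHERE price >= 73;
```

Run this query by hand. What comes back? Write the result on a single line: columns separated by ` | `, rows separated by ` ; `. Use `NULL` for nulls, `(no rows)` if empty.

35

Rows where price >= 73 → stock values: [NULL, 23, 35, NULL, 7].
MAX of non-NULL values = 35.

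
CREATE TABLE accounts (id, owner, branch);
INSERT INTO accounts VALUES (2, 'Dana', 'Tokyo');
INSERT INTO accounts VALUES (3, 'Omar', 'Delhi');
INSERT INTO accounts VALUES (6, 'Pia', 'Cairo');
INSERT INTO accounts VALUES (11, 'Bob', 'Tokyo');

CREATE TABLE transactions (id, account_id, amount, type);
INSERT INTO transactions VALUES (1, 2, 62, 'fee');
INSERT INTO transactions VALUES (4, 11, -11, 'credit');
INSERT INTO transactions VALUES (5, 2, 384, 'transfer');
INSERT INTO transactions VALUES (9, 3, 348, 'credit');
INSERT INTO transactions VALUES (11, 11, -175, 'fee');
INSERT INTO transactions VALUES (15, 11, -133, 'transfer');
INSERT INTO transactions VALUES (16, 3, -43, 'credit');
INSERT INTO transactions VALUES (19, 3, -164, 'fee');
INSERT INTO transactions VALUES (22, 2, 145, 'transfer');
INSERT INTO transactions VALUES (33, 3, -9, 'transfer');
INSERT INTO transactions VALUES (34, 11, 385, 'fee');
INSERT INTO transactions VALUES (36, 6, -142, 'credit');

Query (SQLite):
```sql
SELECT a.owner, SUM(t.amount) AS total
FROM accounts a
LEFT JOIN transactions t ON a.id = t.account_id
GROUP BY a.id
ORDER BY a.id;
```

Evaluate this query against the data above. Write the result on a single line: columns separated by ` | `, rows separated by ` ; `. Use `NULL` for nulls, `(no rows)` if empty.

LEFT JOIN keeps every accounts row; unmatched ones get NULL for transactions columns.
Group by accounts.id and compute SUM(t.amount). SUM over an all-NULL group is NULL.
  2: ids {1, 5, 22} → SUM(t.amount)=591
  3: ids {9, 16, 19, 33} → SUM(t.amount)=132
  6: ids {36} → SUM(t.amount)=-142
  11: ids {4, 11, 15, 34} → SUM(t.amount)=66

Dana | 591 ; Omar | 132 ; Pia | -142 ; Bob | 66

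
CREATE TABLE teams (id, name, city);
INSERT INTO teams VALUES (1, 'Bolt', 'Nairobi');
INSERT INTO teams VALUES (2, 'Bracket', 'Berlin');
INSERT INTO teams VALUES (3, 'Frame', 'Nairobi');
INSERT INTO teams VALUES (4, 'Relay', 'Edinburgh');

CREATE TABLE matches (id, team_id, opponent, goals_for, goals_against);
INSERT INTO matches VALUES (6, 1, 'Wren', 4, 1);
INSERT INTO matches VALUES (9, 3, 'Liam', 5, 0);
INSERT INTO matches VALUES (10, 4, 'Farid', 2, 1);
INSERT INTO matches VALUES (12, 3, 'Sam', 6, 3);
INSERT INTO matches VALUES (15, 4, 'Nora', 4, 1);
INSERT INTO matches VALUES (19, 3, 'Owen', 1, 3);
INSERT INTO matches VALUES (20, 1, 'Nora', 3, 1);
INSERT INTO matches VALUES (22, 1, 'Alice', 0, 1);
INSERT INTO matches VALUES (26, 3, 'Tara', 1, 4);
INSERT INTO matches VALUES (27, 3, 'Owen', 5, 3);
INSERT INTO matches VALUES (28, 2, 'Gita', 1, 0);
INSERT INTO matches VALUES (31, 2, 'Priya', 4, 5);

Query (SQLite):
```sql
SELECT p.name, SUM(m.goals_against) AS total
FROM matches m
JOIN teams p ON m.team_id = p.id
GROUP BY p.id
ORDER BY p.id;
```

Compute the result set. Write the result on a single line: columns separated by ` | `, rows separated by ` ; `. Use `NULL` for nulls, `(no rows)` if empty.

Join each matches row to its teams via team_id.
Group joined rows by teams.id; compute SUM(m.goals_against) per group.
  1: ids {6, 20, 22} → SUM(m.goals_against)=3
  2: ids {28, 31} → SUM(m.goals_against)=5
  3: ids {9, 12, 19, 26, 27} → SUM(m.goals_against)=13
  4: ids {10, 15} → SUM(m.goals_against)=2

Bolt | 3 ; Bracket | 5 ; Frame | 13 ; Relay | 2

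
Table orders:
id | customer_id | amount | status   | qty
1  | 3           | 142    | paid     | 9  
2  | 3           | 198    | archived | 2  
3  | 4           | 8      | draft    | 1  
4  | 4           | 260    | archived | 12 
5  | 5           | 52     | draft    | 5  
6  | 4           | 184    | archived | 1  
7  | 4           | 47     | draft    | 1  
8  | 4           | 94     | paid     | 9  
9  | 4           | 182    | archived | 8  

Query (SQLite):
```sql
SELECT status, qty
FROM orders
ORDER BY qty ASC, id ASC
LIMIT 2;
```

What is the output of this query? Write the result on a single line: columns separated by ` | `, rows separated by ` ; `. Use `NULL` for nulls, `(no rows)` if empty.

draft | 1 ; archived | 1

Sort by qty asc, tiebreak id asc: (1, id=3), (1, id=6), (1, id=7), (2, id=2), (5, id=5) …. Take first 2.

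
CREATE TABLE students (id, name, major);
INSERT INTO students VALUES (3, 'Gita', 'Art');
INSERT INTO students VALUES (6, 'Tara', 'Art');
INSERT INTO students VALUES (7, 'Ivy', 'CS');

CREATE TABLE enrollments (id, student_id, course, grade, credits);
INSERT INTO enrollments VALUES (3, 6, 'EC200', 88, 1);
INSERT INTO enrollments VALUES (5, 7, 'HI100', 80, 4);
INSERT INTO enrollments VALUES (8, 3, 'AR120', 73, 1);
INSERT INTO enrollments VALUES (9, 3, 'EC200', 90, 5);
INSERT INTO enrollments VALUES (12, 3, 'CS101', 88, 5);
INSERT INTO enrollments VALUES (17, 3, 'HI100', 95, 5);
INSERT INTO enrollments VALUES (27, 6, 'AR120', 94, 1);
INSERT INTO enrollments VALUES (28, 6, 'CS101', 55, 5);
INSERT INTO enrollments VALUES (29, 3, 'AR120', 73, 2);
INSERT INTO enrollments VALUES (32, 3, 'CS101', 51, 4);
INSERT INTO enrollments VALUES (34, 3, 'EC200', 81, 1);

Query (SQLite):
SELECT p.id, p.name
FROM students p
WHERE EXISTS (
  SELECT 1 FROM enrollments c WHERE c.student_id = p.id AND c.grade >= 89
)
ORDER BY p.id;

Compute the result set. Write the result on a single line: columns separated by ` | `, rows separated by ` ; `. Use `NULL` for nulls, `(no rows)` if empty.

For each students row, check whether any enrollments with matching student_id has grade >= 89.
Keep rows where that is true.

3 | Gita ; 6 | Tara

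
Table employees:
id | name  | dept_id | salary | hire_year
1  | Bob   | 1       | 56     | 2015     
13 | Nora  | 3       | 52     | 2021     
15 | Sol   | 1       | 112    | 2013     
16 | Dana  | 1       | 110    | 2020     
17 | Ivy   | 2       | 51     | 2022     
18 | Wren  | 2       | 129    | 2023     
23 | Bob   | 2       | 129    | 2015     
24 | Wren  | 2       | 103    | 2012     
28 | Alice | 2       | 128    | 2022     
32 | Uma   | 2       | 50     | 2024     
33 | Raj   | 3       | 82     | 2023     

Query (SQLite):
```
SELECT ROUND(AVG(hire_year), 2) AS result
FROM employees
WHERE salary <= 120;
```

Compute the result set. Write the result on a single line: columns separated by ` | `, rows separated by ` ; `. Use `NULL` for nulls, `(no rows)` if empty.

2018.75

Rows where salary <= 120 → hire_year values: [2015, 2021, 2013, 2020, 2022, 2012, 2024, 2023].
AVG = 16150 / 8 (rounded to 2 dp).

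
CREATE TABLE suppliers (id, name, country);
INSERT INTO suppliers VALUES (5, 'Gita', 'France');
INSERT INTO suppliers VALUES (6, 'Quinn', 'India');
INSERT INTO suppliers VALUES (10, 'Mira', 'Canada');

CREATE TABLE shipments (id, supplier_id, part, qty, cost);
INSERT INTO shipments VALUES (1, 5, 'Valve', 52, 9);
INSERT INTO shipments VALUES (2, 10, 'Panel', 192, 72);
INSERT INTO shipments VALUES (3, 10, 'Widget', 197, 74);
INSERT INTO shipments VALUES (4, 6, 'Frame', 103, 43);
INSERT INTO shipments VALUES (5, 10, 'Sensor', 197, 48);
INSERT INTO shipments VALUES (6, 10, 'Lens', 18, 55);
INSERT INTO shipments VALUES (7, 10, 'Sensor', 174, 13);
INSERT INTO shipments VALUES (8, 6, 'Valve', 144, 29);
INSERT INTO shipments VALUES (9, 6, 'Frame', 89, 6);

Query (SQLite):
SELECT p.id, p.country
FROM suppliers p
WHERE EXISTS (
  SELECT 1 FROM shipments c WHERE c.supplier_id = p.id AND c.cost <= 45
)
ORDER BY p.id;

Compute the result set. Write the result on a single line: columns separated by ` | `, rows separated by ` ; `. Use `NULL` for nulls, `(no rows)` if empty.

5 | France ; 6 | India ; 10 | Canada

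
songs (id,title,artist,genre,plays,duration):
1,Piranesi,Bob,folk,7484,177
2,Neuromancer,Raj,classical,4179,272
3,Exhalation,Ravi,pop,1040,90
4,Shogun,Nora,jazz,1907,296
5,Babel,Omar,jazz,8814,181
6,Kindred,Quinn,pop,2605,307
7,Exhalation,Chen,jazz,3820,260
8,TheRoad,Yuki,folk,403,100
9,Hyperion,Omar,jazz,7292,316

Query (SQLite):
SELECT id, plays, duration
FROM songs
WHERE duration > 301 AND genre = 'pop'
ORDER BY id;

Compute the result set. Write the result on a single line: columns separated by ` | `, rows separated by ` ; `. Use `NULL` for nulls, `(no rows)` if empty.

duration > 301: ids {6, 9}
genre = 'pop': ids {3, 6}
Combine with AND.

6 | 2605 | 307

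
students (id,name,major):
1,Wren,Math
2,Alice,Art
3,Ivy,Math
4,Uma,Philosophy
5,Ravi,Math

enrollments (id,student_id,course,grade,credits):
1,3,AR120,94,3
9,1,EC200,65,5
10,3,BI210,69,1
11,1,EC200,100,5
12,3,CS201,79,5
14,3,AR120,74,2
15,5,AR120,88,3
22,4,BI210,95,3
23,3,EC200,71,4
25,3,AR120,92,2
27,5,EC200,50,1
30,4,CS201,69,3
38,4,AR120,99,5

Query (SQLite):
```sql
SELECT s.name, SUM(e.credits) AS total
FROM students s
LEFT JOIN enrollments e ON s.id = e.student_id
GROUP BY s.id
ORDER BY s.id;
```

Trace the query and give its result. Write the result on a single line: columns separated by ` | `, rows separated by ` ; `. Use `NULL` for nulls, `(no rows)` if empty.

LEFT JOIN keeps every students row; unmatched ones get NULL for enrollments columns.
Group by students.id and compute SUM(e.credits). SUM over an all-NULL group is NULL.
  1: ids {9, 11} → SUM(e.credits)=10
  2: ids {—} → SUM(e.credits)=NULL
  3: ids {1, 10, 12, 14, 23, 25} → SUM(e.credits)=17
  4: ids {22, 30, 38} → SUM(e.credits)=11
  5: ids {15, 27} → SUM(e.credits)=4

Wren | 10 ; Alice | NULL ; Ivy | 17 ; Uma | 11 ; Ravi | 4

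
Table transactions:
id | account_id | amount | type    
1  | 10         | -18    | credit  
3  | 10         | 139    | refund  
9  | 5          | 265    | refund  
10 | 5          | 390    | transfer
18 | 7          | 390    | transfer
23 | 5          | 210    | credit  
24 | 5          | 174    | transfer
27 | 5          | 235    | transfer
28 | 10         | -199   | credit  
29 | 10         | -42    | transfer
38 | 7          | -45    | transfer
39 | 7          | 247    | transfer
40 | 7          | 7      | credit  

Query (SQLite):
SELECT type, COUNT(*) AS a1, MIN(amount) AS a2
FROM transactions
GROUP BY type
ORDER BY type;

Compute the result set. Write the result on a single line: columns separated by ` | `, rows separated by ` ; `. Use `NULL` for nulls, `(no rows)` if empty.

credit | 4 | -199 ; refund | 2 | 139 ; transfer | 7 | -45

Group transactions by type.
Per group compute: COUNT(*), MIN(amount).
  credit: ids {1, 23, 28, 40} → COUNT(*)=4, MIN(amount)=-199
  refund: ids {3, 9} → COUNT(*)=2, MIN(amount)=139
  transfer: ids {10, 18, 24, 27, 29, 38, 39} → COUNT(*)=7, MIN(amount)=-45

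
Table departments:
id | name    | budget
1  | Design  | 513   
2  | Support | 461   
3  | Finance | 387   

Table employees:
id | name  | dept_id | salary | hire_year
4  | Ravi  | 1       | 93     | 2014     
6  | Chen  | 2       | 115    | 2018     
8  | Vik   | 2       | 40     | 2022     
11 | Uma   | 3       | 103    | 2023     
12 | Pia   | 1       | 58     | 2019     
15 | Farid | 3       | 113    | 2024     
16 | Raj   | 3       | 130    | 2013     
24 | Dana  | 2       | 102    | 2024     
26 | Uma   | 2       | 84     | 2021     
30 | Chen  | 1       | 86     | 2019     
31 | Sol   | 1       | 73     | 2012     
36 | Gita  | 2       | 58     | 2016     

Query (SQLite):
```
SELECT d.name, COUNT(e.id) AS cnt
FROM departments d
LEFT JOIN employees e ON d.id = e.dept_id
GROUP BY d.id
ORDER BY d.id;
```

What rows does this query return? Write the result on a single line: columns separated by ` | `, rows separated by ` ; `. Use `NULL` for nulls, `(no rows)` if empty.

LEFT JOIN keeps every departments row; unmatched ones get NULL for employees columns.
Group by departments.id and compute COUNT(e.id). COUNT(col) of an all-NULL group is 0.
  1: ids {4, 12, 30, 31} → COUNT(e.id)=4
  2: ids {6, 8, 24, 26, 36} → COUNT(e.id)=5
  3: ids {11, 15, 16} → COUNT(e.id)=3

Design | 4 ; Support | 5 ; Finance | 3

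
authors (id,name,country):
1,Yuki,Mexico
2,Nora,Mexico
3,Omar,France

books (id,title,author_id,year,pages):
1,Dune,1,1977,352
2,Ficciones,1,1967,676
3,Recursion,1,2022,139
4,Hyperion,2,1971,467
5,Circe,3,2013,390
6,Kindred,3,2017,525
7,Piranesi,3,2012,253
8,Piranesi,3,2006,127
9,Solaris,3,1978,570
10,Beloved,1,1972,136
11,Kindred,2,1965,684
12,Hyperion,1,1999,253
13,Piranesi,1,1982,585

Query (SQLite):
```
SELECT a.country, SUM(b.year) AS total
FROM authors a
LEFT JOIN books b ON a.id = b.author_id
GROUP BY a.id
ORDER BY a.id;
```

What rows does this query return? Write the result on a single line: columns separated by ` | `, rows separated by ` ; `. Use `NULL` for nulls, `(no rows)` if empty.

Mexico | 11919 ; Mexico | 3936 ; France | 10026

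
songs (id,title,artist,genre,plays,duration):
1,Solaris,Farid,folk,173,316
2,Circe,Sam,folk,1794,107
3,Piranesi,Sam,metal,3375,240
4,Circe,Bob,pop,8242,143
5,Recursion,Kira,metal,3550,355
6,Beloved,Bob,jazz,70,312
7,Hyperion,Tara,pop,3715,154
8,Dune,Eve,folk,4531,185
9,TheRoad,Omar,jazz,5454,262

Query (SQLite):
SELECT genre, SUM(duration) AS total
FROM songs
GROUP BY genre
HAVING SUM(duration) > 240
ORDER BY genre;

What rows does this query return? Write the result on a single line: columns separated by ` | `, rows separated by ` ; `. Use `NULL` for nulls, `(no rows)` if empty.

folk | 608 ; jazz | 574 ; metal | 595 ; pop | 297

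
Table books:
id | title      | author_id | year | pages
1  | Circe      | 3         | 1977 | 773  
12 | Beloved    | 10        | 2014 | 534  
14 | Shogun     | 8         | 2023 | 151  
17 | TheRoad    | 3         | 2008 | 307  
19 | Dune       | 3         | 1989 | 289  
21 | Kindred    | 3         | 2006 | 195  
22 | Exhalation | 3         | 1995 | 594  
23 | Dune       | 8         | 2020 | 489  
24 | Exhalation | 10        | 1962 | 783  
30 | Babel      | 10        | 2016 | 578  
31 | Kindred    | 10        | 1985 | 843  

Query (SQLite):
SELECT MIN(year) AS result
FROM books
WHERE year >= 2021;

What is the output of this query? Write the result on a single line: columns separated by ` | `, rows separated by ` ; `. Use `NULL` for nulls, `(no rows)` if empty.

2023

Rows where year >= 2021 → year values: [2023].
MIN of non-NULL values = 2023.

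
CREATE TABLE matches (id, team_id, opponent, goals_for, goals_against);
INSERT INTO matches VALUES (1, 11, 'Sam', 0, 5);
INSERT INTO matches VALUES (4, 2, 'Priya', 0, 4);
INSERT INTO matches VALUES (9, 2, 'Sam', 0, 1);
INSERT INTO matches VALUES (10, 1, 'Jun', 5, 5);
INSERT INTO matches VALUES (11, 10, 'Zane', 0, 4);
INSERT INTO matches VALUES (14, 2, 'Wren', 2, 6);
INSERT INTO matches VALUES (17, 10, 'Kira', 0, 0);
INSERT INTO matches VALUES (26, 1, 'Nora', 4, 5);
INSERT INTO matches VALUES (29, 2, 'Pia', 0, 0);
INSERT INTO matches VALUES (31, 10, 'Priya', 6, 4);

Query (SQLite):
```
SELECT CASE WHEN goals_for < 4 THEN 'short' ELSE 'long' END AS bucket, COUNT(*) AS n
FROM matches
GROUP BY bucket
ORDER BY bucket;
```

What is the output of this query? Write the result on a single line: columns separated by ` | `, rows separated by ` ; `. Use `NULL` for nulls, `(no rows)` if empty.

Bucket rows by goals_for < 4 → 'short' else 'long'; count each bucket.

long | 3 ; short | 7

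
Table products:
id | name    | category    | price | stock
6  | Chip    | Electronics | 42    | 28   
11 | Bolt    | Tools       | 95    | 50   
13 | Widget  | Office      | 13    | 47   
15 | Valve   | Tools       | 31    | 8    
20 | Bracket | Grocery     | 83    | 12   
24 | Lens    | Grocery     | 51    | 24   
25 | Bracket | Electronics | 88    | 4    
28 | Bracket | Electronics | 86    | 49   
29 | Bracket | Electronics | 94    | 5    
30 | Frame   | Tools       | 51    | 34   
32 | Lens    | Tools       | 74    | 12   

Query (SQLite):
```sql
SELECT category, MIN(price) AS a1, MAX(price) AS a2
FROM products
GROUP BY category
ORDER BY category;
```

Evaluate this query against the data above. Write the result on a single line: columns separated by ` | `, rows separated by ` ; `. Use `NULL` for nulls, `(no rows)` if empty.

Electronics | 42 | 94 ; Grocery | 51 | 83 ; Office | 13 | 13 ; Tools | 31 | 95

Group products by category.
Per group compute: MIN(price), MAX(price).
  Electronics: ids {6, 25, 28, 29} → MIN(price)=42, MAX(price)=94
  Grocery: ids {20, 24} → MIN(price)=51, MAX(price)=83
  Office: ids {13} → MIN(price)=13, MAX(price)=13
  Tools: ids {11, 15, 30, 32} → MIN(price)=31, MAX(price)=95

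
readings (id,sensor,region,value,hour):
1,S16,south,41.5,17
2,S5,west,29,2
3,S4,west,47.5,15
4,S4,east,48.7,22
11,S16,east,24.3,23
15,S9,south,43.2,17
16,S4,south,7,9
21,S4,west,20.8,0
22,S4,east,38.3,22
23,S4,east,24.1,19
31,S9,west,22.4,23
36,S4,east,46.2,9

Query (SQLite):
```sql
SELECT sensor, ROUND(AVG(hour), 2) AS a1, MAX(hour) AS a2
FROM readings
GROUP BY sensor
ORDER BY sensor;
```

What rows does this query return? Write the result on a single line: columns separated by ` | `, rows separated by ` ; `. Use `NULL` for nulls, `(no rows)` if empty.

S16 | 20 | 23 ; S4 | 13.71 | 22 ; S5 | 2 | 2 ; S9 | 20 | 23

Group readings by sensor.
Per group compute: ROUND(AVG(hour), 2), MAX(hour).
  S16: ids {1, 11} → ROUND(AVG(hour), 2)=20, MAX(hour)=23
  S4: ids {3, 4, 16, 21, 22, 23, 36} → ROUND(AVG(hour), 2)=13.71, MAX(hour)=22
  S5: ids {2} → ROUND(AVG(hour), 2)=2, MAX(hour)=2
  S9: ids {15, 31} → ROUND(AVG(hour), 2)=20, MAX(hour)=23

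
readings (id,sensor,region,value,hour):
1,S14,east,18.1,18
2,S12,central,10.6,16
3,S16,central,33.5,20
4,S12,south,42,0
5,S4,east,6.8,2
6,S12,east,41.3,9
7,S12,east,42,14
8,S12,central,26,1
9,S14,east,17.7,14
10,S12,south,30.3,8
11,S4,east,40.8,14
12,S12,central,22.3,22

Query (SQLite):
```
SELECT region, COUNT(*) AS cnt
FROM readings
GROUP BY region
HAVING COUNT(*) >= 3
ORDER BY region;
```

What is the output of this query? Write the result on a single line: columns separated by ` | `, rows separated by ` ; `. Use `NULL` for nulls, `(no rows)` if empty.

central | 4 ; east | 6

Partition readings by region; compute COUNT(*) within each group.
HAVING: keep groups with count ≥ 3.
  central: ids {2, 3, 8, 12} → COUNT(*)=4
  east: ids {1, 5, 6, 7, 9, 11} → COUNT(*)=6
  south: ids {4, 10} → COUNT(*)=2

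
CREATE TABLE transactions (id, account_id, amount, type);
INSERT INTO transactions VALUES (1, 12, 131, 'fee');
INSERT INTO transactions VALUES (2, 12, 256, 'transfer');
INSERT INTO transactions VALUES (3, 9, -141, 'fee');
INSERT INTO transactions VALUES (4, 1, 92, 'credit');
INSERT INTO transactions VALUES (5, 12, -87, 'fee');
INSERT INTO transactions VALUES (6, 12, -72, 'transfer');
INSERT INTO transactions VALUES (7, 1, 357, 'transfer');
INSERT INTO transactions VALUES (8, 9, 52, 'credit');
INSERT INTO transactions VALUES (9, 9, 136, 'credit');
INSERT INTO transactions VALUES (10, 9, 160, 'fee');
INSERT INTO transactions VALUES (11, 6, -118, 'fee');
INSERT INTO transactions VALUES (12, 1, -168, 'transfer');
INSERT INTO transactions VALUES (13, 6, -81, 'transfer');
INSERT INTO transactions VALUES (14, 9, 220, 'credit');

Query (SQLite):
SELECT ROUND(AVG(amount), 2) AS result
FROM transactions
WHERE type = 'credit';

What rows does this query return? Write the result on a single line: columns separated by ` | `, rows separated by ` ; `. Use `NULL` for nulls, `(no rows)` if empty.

125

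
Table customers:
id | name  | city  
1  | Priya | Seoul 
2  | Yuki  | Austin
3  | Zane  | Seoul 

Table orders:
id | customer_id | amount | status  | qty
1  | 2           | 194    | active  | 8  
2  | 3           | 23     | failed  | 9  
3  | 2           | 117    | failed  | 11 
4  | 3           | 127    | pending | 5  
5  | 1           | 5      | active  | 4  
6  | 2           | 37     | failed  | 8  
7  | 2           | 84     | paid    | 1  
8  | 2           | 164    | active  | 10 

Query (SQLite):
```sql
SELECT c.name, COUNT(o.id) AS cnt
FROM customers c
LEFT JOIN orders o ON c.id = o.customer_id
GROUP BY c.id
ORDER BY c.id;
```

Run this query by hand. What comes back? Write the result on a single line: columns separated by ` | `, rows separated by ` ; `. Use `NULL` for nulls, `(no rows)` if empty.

Priya | 1 ; Yuki | 5 ; Zane | 2

LEFT JOIN keeps every customers row; unmatched ones get NULL for orders columns.
Group by customers.id and compute COUNT(o.id). COUNT(col) of an all-NULL group is 0.
  1: ids {5} → COUNT(o.id)=1
  2: ids {1, 3, 6, 7, 8} → COUNT(o.id)=5
  3: ids {2, 4} → COUNT(o.id)=2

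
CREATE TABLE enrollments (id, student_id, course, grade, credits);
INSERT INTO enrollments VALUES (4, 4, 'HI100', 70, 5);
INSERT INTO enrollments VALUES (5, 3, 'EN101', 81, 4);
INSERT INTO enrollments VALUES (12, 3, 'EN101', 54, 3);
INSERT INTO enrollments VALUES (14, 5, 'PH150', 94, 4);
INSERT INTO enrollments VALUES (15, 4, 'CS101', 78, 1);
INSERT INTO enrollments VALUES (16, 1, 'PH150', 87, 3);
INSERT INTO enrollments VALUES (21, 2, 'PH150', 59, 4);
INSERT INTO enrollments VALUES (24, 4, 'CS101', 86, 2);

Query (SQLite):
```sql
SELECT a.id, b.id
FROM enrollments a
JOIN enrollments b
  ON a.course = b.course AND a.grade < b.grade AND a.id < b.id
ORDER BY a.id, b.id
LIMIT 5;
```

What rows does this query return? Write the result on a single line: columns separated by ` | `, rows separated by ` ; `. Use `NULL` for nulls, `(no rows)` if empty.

15 | 24

Pairs (a,b) with same course, a.grade < b.grade, a.id < b.id.
course groups: CS101:{15,24} EN101:{5,12} HI100:{4} PH150:{14,16,21}
Ordered by (a.id, b.id); first 5.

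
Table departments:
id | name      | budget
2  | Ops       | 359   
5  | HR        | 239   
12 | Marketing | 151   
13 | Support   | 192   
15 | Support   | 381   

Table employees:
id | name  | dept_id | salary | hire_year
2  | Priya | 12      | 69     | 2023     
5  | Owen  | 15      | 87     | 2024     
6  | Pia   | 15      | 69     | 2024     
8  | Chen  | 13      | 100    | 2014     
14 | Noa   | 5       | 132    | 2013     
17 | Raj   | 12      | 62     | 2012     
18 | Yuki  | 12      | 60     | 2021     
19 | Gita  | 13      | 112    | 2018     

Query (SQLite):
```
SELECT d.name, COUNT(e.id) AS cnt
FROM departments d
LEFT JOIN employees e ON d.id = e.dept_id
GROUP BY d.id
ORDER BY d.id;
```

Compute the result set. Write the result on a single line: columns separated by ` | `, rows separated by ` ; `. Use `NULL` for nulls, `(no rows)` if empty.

Ops | 0 ; HR | 1 ; Marketing | 3 ; Support | 2 ; Support | 2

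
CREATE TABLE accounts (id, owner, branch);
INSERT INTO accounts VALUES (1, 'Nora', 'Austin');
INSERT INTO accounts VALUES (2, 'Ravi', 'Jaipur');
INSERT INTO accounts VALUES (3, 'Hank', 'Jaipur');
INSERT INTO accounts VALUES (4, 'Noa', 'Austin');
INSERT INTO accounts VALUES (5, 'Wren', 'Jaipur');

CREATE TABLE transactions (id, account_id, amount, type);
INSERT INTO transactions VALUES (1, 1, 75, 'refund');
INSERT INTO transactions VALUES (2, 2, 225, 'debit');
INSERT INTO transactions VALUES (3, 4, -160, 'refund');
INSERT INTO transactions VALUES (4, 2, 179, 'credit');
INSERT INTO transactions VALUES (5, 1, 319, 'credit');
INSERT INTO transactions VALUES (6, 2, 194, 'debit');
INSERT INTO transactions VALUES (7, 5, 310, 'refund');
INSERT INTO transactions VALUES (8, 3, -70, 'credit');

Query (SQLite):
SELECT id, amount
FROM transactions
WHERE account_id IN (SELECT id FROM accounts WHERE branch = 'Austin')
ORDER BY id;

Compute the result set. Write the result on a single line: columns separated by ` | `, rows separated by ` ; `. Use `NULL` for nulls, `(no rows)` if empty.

Inner query: accounts.id where branch = 'Austin'.
Outer: keep transactions rows whose account_id is in that set.
Inner query → {1, 4}

1 | 75 ; 3 | -160 ; 5 | 319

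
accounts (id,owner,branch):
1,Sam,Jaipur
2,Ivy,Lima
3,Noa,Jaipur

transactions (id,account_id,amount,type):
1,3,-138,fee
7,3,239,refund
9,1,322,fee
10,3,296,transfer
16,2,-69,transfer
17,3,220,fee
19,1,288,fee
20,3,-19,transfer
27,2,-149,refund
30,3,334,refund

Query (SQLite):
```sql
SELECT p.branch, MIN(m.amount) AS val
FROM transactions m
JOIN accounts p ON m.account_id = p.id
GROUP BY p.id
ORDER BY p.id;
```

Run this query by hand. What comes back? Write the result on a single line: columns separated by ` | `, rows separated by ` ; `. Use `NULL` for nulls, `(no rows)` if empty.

Jaipur | 288 ; Lima | -149 ; Jaipur | -138

Join each transactions row to its accounts via account_id.
Group joined rows by accounts.id; compute MIN(m.amount) per group.
  1: ids {9, 19} → MIN(m.amount)=288
  2: ids {16, 27} → MIN(m.amount)=-149
  3: ids {1, 7, 10, 17, 20, 30} → MIN(m.amount)=-138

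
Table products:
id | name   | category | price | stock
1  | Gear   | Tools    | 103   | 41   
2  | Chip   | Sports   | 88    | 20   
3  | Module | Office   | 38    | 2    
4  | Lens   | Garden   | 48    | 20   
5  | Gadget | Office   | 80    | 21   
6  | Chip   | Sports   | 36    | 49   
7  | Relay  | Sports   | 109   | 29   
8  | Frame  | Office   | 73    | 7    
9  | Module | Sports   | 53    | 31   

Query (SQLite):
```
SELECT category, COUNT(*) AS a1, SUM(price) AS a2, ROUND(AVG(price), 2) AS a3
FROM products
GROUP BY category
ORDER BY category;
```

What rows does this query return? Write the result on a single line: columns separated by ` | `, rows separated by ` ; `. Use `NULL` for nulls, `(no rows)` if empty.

Group products by category.
Per group compute: COUNT(*), SUM(price), ROUND(AVG(price), 2).
  Garden: ids {4} → COUNT(*)=1, SUM(price)=48, ROUND(AVG(price), 2)=48
  Office: ids {3, 5, 8} → COUNT(*)=3, SUM(price)=191, ROUND(AVG(price), 2)=63.67
  Sports: ids {2, 6, 7, 9} → COUNT(*)=4, SUM(price)=286, ROUND(AVG(price), 2)=71.5
  Tools: ids {1} → COUNT(*)=1, SUM(price)=103, ROUND(AVG(price), 2)=103

Garden | 1 | 48 | 48 ; Office | 3 | 191 | 63.67 ; Sports | 4 | 286 | 71.5 ; Tools | 1 | 103 | 103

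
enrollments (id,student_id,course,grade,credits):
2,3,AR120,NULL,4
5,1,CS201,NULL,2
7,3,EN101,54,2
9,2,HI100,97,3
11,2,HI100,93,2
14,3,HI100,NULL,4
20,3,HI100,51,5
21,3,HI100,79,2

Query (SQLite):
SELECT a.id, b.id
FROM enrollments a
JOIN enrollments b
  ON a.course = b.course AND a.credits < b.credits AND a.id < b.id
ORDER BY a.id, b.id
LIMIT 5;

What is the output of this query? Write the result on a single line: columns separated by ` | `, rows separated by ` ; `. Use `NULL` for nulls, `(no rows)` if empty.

9 | 14 ; 9 | 20 ; 11 | 14 ; 11 | 20 ; 14 | 20

Pairs (a,b) with same course, a.credits < b.credits, a.id < b.id.
course groups: AR120:{2} CS201:{5} EN101:{7} HI100:{9,11,14,20,21}
Ordered by (a.id, b.id); first 5.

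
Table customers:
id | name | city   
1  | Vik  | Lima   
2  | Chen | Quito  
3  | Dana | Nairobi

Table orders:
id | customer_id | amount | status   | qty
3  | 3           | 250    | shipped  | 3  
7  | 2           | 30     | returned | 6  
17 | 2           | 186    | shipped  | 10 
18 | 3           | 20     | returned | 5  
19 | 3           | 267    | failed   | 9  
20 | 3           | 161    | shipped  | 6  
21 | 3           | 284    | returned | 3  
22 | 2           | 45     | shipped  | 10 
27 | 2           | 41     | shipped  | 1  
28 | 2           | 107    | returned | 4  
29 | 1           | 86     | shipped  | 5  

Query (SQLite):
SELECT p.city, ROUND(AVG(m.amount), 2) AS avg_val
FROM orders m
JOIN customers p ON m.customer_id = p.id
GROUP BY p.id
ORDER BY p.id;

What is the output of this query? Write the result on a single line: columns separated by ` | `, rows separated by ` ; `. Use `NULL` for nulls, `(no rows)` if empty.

Lima | 86 ; Quito | 81.8 ; Nairobi | 196.4

Join each orders row to its customers via customer_id.
Group joined rows by customers.id; compute ROUND(AVG(m.amount), 2) per group.
  1: ids {29} → ROUND(AVG(m.amount), 2)=86
  2: ids {7, 17, 22, 27, 28} → ROUND(AVG(m.amount), 2)=81.8
  3: ids {3, 18, 19, 20, 21} → ROUND(AVG(m.amount), 2)=196.4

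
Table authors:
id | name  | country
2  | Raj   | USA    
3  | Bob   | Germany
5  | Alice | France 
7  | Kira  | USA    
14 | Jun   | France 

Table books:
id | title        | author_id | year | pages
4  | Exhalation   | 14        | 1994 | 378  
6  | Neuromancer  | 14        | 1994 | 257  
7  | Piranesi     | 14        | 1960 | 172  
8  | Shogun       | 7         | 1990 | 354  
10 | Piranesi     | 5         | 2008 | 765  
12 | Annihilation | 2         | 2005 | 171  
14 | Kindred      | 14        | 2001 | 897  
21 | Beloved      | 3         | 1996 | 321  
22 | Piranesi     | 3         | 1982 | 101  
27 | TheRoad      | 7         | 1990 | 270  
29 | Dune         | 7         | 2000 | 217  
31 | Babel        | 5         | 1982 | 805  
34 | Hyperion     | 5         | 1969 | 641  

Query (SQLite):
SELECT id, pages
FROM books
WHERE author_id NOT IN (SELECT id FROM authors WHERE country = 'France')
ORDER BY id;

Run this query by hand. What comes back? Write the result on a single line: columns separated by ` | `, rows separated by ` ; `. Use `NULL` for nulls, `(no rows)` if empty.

Inner query: authors.id where country = 'France'.
Outer: keep books rows whose author_id is not in that set.
Inner query → {5, 14}

8 | 354 ; 12 | 171 ; 21 | 321 ; 22 | 101 ; 27 | 270 ; 29 | 217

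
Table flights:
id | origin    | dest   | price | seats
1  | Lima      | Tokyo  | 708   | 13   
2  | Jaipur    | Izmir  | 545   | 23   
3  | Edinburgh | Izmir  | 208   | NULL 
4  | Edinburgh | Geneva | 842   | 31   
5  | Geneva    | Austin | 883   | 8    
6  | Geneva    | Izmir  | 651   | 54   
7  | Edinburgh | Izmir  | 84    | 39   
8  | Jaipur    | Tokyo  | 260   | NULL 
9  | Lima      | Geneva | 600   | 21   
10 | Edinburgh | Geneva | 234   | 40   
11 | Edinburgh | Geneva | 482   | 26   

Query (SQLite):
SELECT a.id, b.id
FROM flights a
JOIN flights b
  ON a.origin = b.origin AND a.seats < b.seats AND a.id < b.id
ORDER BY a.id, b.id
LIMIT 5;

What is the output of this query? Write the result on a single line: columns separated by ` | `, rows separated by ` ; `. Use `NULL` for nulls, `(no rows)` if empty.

1 | 9 ; 4 | 7 ; 4 | 10 ; 5 | 6 ; 7 | 10

Pairs (a,b) with same origin, a.seats < b.seats, a.id < b.id.
origin groups: Edinburgh:{3,4,7,10,11} Geneva:{5,6} Jaipur:{2,8} Lima:{1,9}
Ordered by (a.id, b.id); first 5.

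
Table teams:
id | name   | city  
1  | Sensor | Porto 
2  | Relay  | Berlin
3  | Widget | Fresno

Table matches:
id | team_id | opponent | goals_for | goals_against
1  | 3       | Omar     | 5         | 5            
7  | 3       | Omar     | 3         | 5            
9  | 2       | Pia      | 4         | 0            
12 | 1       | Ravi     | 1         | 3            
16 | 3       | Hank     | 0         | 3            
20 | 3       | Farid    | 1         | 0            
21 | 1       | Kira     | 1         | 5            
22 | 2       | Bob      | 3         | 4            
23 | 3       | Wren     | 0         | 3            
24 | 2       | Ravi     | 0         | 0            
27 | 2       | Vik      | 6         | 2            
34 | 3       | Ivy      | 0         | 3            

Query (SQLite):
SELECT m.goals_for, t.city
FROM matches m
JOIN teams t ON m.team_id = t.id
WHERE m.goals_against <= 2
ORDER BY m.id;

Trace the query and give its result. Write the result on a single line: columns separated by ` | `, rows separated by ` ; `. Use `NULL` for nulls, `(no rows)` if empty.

4 | Berlin ; 1 | Fresno ; 0 | Berlin ; 6 | Berlin

Each matches row matches the teams row where team_id = teams.id.
Then keep rows with m.goals_against <= 2.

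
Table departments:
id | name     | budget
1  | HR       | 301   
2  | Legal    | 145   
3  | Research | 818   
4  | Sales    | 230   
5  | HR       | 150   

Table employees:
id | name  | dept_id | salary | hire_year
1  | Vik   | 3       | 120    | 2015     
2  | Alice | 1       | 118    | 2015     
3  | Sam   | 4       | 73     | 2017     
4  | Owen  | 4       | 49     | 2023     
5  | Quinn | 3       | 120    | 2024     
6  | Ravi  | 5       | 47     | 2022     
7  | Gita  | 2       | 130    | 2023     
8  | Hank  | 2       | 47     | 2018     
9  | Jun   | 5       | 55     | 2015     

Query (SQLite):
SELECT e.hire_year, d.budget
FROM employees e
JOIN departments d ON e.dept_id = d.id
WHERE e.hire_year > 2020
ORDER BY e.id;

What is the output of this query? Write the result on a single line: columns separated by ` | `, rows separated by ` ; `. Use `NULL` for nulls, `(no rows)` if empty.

2023 | 230 ; 2024 | 818 ; 2022 | 150 ; 2023 | 145

Each employees row matches the departments row where dept_id = departments.id.
Then keep rows with e.hire_year > 2020.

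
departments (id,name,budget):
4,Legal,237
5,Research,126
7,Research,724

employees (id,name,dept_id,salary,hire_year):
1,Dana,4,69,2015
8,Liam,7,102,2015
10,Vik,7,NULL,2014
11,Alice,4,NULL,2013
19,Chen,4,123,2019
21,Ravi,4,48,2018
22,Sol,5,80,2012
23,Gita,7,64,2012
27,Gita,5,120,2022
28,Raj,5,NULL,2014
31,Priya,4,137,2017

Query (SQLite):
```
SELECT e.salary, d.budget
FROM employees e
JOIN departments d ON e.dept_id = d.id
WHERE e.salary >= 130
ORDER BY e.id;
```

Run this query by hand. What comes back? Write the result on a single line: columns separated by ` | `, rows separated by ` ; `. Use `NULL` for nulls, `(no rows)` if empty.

137 | 237

Each employees row matches the departments row where dept_id = departments.id.
Then keep rows with e.salary >= 130.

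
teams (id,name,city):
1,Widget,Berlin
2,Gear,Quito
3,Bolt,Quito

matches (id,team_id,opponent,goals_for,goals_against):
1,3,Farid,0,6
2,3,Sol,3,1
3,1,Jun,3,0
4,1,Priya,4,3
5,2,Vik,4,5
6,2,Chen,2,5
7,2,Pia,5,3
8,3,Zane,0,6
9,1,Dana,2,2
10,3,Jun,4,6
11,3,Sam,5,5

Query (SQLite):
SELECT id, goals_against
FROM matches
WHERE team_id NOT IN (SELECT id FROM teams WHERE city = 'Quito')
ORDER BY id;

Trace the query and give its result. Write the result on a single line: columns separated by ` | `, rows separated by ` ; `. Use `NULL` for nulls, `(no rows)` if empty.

3 | 0 ; 4 | 3 ; 9 | 2

Inner query: teams.id where city = 'Quito'.
Outer: keep matches rows whose team_id is not in that set.
Inner query → {2, 3}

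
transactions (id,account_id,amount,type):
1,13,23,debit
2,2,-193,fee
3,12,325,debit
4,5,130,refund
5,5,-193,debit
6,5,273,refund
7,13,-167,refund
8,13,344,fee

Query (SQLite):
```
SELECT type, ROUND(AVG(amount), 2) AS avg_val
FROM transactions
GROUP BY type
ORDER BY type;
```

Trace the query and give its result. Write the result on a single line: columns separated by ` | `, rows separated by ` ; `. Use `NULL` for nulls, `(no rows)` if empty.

Partition transactions by type; compute ROUND(AVG(amount), 2) within each group.
  debit: ids {1, 3, 5} → ROUND(AVG(amount), 2)=51.67
  fee: ids {2, 8} → ROUND(AVG(amount), 2)=75.5
  refund: ids {4, 6, 7} → ROUND(AVG(amount), 2)=78.67

debit | 51.67 ; fee | 75.5 ; refund | 78.67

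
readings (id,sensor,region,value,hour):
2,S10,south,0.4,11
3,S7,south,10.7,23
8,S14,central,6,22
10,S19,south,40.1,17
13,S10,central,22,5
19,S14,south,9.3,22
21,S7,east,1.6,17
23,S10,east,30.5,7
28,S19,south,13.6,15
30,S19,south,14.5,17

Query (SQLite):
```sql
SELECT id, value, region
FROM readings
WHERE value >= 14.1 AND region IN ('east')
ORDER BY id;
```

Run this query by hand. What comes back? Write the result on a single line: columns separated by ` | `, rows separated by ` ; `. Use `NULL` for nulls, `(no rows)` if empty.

value >= 14.1: ids {10, 13, 23, 30}
region IN ('east'): ids {21, 23}
Combine with AND.

23 | 30.5 | east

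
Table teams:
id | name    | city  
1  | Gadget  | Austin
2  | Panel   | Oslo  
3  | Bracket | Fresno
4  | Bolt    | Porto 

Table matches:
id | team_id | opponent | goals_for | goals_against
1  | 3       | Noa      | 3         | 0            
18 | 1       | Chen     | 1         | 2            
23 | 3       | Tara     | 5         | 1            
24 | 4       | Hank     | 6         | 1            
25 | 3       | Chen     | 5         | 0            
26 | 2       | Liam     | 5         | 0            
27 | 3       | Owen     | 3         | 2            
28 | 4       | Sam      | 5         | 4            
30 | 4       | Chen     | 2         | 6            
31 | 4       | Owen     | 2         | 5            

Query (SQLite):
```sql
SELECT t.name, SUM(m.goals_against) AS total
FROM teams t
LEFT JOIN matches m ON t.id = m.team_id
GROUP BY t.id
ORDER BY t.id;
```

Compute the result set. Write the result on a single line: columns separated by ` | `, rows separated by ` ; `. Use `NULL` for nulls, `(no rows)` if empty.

LEFT JOIN keeps every teams row; unmatched ones get NULL for matches columns.
Group by teams.id and compute SUM(m.goals_against). SUM over an all-NULL group is NULL.
  1: ids {18} → SUM(m.goals_against)=2
  2: ids {26} → SUM(m.goals_against)=0
  3: ids {1, 23, 25, 27} → SUM(m.goals_against)=3
  4: ids {24, 28, 30, 31} → SUM(m.goals_against)=16

Gadget | 2 ; Panel | 0 ; Bracket | 3 ; Bolt | 16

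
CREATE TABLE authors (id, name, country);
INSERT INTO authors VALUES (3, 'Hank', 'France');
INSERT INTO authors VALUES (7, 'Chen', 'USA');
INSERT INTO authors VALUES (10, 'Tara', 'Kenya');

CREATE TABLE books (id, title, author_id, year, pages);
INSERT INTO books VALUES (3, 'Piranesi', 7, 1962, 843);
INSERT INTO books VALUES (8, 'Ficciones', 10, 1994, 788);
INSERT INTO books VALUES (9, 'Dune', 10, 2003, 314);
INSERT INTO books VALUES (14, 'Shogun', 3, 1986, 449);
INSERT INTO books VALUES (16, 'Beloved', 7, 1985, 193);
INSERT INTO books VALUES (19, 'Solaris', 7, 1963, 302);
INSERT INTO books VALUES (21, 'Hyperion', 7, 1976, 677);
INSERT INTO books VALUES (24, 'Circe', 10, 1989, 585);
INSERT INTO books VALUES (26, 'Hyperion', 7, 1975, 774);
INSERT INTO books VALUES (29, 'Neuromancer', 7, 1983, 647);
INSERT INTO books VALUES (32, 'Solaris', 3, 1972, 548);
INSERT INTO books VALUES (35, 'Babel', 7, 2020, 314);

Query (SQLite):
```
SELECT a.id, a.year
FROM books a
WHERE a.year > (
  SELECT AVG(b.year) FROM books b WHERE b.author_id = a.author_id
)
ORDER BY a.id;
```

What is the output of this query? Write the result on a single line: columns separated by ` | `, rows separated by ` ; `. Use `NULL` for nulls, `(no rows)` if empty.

9 | 2003 ; 14 | 1986 ; 16 | 1985 ; 29 | 1983 ; 35 | 2020

For each books row a, compute AVG(year) over rows sharing a.author_id.
Keep row a if a.year > that per-group AVG.
  author_id=3: AVG(year) = 1979.0
  author_id=7: AVG(year) = 1980.571429
  author_id=10: AVG(year) = 1995.333333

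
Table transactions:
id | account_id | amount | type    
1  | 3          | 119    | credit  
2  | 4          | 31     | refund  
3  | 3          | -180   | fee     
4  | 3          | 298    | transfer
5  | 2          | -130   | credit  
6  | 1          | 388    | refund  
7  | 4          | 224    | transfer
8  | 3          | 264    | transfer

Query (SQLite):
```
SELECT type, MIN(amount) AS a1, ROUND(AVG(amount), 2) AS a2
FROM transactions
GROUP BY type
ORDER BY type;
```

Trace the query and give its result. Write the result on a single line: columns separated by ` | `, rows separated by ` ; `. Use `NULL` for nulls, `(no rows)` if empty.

Group transactions by type.
Per group compute: MIN(amount), ROUND(AVG(amount), 2).
  credit: ids {1, 5} → MIN(amount)=-130, ROUND(AVG(amount), 2)=-5.5
  fee: ids {3} → MIN(amount)=-180, ROUND(AVG(amount), 2)=-180
  refund: ids {2, 6} → MIN(amount)=31, ROUND(AVG(amount), 2)=209.5
  transfer: ids {4, 7, 8} → MIN(amount)=224, ROUND(AVG(amount), 2)=262

credit | -130 | -5.5 ; fee | -180 | -180 ; refund | 31 | 209.5 ; transfer | 224 | 262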